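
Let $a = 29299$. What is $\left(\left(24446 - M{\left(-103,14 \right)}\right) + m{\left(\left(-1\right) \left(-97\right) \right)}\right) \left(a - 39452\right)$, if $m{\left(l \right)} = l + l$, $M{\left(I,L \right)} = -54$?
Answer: $-250718182$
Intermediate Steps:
$m{\left(l \right)} = 2 l$
$\left(\left(24446 - M{\left(-103,14 \right)}\right) + m{\left(\left(-1\right) \left(-97\right) \right)}\right) \left(a - 39452\right) = \left(\left(24446 - -54\right) + 2 \left(\left(-1\right) \left(-97\right)\right)\right) \left(29299 - 39452\right) = \left(\left(24446 + 54\right) + 2 \cdot 97\right) \left(-10153\right) = \left(24500 + 194\right) \left(-10153\right) = 24694 \left(-10153\right) = -250718182$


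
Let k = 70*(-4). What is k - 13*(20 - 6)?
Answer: -462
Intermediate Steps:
k = -280
k - 13*(20 - 6) = -280 - 13*(20 - 6) = -280 - 13*14 = -280 - 1*182 = -280 - 182 = -462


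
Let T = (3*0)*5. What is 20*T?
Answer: 0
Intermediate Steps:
T = 0 (T = 0*5 = 0)
20*T = 20*0 = 0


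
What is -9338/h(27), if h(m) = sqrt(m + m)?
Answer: -4669*sqrt(6)/9 ≈ -1270.7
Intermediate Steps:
h(m) = sqrt(2)*sqrt(m) (h(m) = sqrt(2*m) = sqrt(2)*sqrt(m))
-9338/h(27) = -9338*sqrt(6)/18 = -4669*sqrt(6)/9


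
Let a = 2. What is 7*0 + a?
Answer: 2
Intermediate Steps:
7*0 + a = 7*0 + 2 = 0 + 2 = 2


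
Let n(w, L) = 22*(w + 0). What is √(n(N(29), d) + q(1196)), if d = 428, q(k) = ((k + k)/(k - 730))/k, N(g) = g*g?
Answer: √1004455311/233 ≈ 136.02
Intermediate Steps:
N(g) = g²
q(k) = 2/(-730 + k) (q(k) = ((2*k)/(-730 + k))/k = (2*k/(-730 + k))/k = 2/(-730 + k))
n(w, L) = 22*w
√(n(N(29), d) + q(1196)) = √(22*29² + 2/(-730 + 1196)) = √(22*841 + 2/466) = √(18502 + 2*(1/466)) = √(18502 + 1/233) = √(4310967/233) = √1004455311/233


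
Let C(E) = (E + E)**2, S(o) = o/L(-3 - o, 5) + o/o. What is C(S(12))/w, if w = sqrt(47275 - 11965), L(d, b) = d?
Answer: 2*sqrt(35310)/441375 ≈ 0.00085147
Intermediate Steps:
S(o) = 1 + o/(-3 - o) (S(o) = o/(-3 - o) + o/o = o/(-3 - o) + 1 = 1 + o/(-3 - o))
w = sqrt(35310) ≈ 187.91
C(E) = 4*E**2 (C(E) = (2*E)**2 = 4*E**2)
C(S(12))/w = (4*(3/(3 + 12))**2)/(sqrt(35310)) = (4*(3/15)**2)*(sqrt(35310)/35310) = (4*(3*(1/15))**2)*(sqrt(35310)/35310) = (4*(1/5)**2)*(sqrt(35310)/35310) = (4*(1/25))*(sqrt(35310)/35310) = 4*(sqrt(35310)/35310)/25 = 2*sqrt(35310)/441375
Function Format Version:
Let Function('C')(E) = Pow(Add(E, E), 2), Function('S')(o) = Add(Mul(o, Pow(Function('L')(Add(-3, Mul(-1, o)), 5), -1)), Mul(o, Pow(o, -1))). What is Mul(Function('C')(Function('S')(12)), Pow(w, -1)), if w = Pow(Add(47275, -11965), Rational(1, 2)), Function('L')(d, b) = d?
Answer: Mul(Rational(2, 441375), Pow(35310, Rational(1, 2))) ≈ 0.00085147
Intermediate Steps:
Function('S')(o) = Add(1, Mul(o, Pow(Add(-3, Mul(-1, o)), -1))) (Function('S')(o) = Add(Mul(o, Pow(Add(-3, Mul(-1, o)), -1)), Mul(o, Pow(o, -1))) = Add(Mul(o, Pow(Add(-3, Mul(-1, o)), -1)), 1) = Add(1, Mul(o, Pow(Add(-3, Mul(-1, o)), -1))))
w = Pow(35310, Rational(1, 2)) ≈ 187.91
Function('C')(E) = Mul(4, Pow(E, 2)) (Function('C')(E) = Pow(Mul(2, E), 2) = Mul(4, Pow(E, 2)))
Mul(Function('C')(Function('S')(12)), Pow(w, -1)) = Mul(Mul(4, Pow(Mul(3, Pow(Add(3, 12), -1)), 2)), Pow(Pow(35310, Rational(1, 2)), -1)) = Mul(Mul(4, Pow(Mul(3, Pow(15, -1)), 2)), Mul(Rational(1, 35310), Pow(35310, Rational(1, 2)))) = Mul(Mul(4, Pow(Mul(3, Rational(1, 15)), 2)), Mul(Rational(1, 35310), Pow(35310, Rational(1, 2)))) = Mul(Mul(4, Pow(Rational(1, 5), 2)), Mul(Rational(1, 35310), Pow(35310, Rational(1, 2)))) = Mul(Mul(4, Rational(1, 25)), Mul(Rational(1, 35310), Pow(35310, Rational(1, 2)))) = Mul(Rational(4, 25), Mul(Rational(1, 35310), Pow(35310, Rational(1, 2)))) = Mul(Rational(2, 441375), Pow(35310, Rational(1, 2)))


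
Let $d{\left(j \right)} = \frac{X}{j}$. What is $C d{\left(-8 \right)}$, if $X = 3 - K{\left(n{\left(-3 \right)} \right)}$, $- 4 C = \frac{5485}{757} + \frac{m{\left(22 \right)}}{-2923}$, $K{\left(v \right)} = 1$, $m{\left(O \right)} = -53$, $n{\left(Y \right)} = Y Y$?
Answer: $\frac{2009097}{4425422} \approx 0.45399$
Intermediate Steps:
$n{\left(Y \right)} = Y^{2}$
$C = - \frac{4018194}{2212711}$ ($C = - \frac{\frac{5485}{757} - \frac{53}{-2923}}{4} = - \frac{5485 \cdot \frac{1}{757} - - \frac{53}{2923}}{4} = - \frac{\frac{5485}{757} + \frac{53}{2923}}{4} = \left(- \frac{1}{4}\right) \frac{16072776}{2212711} = - \frac{4018194}{2212711} \approx -1.816$)
$X = 2$ ($X = 3 - 1 = 2$)
$d{\left(j \right)} = \frac{2}{j}$
$C d{\left(-8 \right)} = - \frac{4018194 \frac{2}{-8}}{2212711} = - \frac{4018194 \cdot 2 \left(- \frac{1}{8}\right)}{2212711} = \left(- \frac{4018194}{2212711}\right) \left(- \frac{1}{4}\right) = \frac{2009097}{4425422}$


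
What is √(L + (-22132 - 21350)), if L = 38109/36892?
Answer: 39*I*√9726898605/18446 ≈ 208.52*I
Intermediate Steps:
L = 38109/36892 (L = 38109*(1/36892) = 38109/36892 ≈ 1.0330)
√(L + (-22132 - 21350)) = √(38109/36892 + (-22132 - 21350)) = √(38109/36892 - 43482) = √(-1604099835/36892) = 39*I*√9726898605/18446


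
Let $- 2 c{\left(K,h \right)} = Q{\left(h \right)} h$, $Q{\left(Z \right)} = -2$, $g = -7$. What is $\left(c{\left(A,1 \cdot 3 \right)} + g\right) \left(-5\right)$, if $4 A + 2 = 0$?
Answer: $20$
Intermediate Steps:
$A = - \frac{1}{2}$ ($A = - \frac{1}{2} + \frac{1}{4} \cdot 0 = - \frac{1}{2} + 0 = - \frac{1}{2} \approx -0.5$)
$c{\left(K,h \right)} = h$ ($c{\left(K,h \right)} = - \frac{\left(-2\right) h}{2} = h$)
$\left(c{\left(A,1 \cdot 3 \right)} + g\right) \left(-5\right) = \left(1 \cdot 3 - 7\right) \left(-5\right) = \left(3 - 7\right) \left(-5\right) = \left(-4\right) \left(-5\right) = 20$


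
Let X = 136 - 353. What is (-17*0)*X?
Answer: 0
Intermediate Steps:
X = -217
(-17*0)*X = -17*0*(-217) = 0*(-217) = 0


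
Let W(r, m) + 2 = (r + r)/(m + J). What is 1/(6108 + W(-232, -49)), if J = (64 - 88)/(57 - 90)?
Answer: 531/3247390 ≈ 0.00016352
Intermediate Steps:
J = 8/11 (J = -24/(-33) = -24*(-1/33) = 8/11 ≈ 0.72727)
W(r, m) = -2 + 2*r/(8/11 + m) (W(r, m) = -2 + (r + r)/(m + 8/11) = -2 + (2*r)/(8/11 + m) = -2 + 2*r/(8/11 + m))
1/(6108 + W(-232, -49)) = 1/(6108 + 2*(-8 - 11*(-49) + 11*(-232))/(8 + 11*(-49))) = 1/(6108 + 2*(-8 + 539 - 2552)/(8 - 539)) = 1/(6108 + 2*(-2021)/(-531)) = 1/(6108 + 2*(-1/531)*(-2021)) = 1/(6108 + 4042/531) = 1/(3247390/531) = 531/3247390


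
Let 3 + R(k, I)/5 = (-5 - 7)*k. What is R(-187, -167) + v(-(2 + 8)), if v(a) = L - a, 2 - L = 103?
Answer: 11114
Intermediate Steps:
L = -101 (L = 2 - 1*103 = 2 - 103 = -101)
R(k, I) = -15 - 60*k (R(k, I) = -15 + 5*((-5 - 7)*k) = -15 + 5*(-12*k) = -15 - 60*k)
v(a) = -101 - a
R(-187, -167) + v(-(2 + 8)) = (-15 - 60*(-187)) + (-101 - (-1)*(2 + 8)) = (-15 + 11220) + (-101 - (-1)*10) = 11205 + (-101 - 1*(-10)) = 11205 + (-101 + 10) = 11205 - 91 = 11114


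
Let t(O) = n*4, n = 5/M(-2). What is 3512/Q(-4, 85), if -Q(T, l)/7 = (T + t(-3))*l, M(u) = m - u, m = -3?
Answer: 439/1785 ≈ 0.24594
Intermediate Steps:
M(u) = -3 - u
n = -5 (n = 5/(-3 - 1*(-2)) = 5/(-3 + 2) = 5/(-1) = 5*(-1) = -5)
t(O) = -20 (t(O) = -5*4 = -20)
Q(T, l) = -7*l*(-20 + T) (Q(T, l) = -7*(T - 20)*l = -7*(-20 + T)*l = -7*l*(-20 + T))
3512/Q(-4, 85) = 3512/((7*85*(20 - 1*(-4)))) = 3512/((7*85*(20 + 4))) = 3512/((7*85*24)) = 3512/14280 = 3512*(1/14280) = 439/1785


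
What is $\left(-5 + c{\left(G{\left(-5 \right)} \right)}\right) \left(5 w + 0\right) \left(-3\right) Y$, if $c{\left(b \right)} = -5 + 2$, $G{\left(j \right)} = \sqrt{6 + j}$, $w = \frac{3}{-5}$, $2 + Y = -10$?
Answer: $864$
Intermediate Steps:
$Y = -12$ ($Y = -2 - 10 = -12$)
$w = - \frac{3}{5}$ ($w = 3 \left(- \frac{1}{5}\right) = - \frac{3}{5} \approx -0.6$)
$c{\left(b \right)} = -3$
$\left(-5 + c{\left(G{\left(-5 \right)} \right)}\right) \left(5 w + 0\right) \left(-3\right) Y = \left(-5 - 3\right) \left(5 \left(- \frac{3}{5}\right) + 0\right) \left(-3\right) \left(-12\right) = - 8 \left(-3 + 0\right) \left(-3\right) \left(-12\right) = \left(-8\right) \left(-3\right) \left(-3\right) \left(-12\right) = 24 \left(-3\right) \left(-12\right) = \left(-72\right) \left(-12\right) = 864$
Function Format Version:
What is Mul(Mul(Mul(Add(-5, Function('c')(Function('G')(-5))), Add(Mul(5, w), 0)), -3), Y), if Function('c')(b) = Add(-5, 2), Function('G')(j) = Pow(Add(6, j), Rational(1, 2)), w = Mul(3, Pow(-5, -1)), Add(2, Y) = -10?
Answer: 864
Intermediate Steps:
Y = -12 (Y = Add(-2, -10) = -12)
w = Rational(-3, 5) (w = Mul(3, Rational(-1, 5)) = Rational(-3, 5) ≈ -0.60000)
Function('c')(b) = -3
Mul(Mul(Mul(Add(-5, Function('c')(Function('G')(-5))), Add(Mul(5, w), 0)), -3), Y) = Mul(Mul(Mul(Add(-5, -3), Add(Mul(5, Rational(-3, 5)), 0)), -3), -12) = Mul(Mul(Mul(-8, Add(-3, 0)), -3), -12) = Mul(Mul(Mul(-8, -3), -3), -12) = Mul(Mul(24, -3), -12) = Mul(-72, -12) = 864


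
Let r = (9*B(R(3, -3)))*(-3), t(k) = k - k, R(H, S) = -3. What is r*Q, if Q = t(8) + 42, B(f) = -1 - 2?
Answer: 3402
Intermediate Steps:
t(k) = 0
B(f) = -3
Q = 42 (Q = 0 + 42 = 42)
r = 81 (r = (9*(-3))*(-3) = -27*(-3) = 81)
r*Q = 81*42 = 3402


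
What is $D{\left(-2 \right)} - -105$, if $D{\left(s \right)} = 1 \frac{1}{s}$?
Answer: $\frac{209}{2} \approx 104.5$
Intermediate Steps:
$D{\left(s \right)} = \frac{1}{s}$
$D{\left(-2 \right)} - -105 = \frac{1}{-2} - -105 = - \frac{1}{2} + 105 = \frac{209}{2}$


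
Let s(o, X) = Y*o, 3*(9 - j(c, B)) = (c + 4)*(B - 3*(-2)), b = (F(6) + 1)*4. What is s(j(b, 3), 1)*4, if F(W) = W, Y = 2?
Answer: -696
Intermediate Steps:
b = 28 (b = (6 + 1)*4 = 7*4 = 28)
j(c, B) = 9 - (4 + c)*(6 + B)/3 (j(c, B) = 9 - (c + 4)*(B - 3*(-2))/3 = 9 - (4 + c)*(B + 6)/3 = 9 - (4 + c)*(6 + B)/3)
s(o, X) = 2*o
s(j(b, 3), 1)*4 = (2*(1 - 2*28 - 4/3*3 - ⅓*3*28))*4 = (2*(1 - 56 - 4 - 28))*4 = (2*(-87))*4 = -174*4 = -696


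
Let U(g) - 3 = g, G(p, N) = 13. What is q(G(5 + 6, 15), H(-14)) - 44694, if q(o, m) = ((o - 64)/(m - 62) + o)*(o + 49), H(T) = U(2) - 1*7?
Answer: -1402835/32 ≈ -43839.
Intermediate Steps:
U(g) = 3 + g
H(T) = -2 (H(T) = (3 + 2) - 1*7 = 5 - 7 = -2)
q(o, m) = (49 + o)*(o + (-64 + o)/(-62 + m)) (q(o, m) = ((-64 + o)/(-62 + m) + o)*(49 + o) = (o + (-64 + o)/(-62 + m))*(49 + o) = (49 + o)*(o + (-64 + o)/(-62 + m)))
q(G(5 + 6, 15), H(-14)) - 44694 = (-3136 - 3053*13 - 61*13² - 2*13² + 49*(-2)*13)/(-62 - 2) - 44694 = (-3136 - 39689 - 61*169 - 2*169 - 1274)/(-64) - 44694 = -(-3136 - 39689 - 10309 - 338 - 1274)/64 - 44694 = -1/64*(-54746) - 44694 = 27373/32 - 44694 = -1402835/32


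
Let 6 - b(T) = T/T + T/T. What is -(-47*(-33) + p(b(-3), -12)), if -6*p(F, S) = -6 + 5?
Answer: -9307/6 ≈ -1551.2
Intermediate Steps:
b(T) = 4 (b(T) = 6 - (T/T + T/T) = 6 - (1 + 1) = 6 - 1*2 = 6 - 2 = 4)
p(F, S) = ⅙ (p(F, S) = -(-6 + 5)/6 = -⅙*(-1) = ⅙)
-(-47*(-33) + p(b(-3), -12)) = -(-47*(-33) + ⅙) = -(1551 + ⅙) = -1*9307/6 = -9307/6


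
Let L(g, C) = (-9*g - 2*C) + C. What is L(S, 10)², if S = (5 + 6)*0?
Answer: 100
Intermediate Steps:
S = 0 (S = 11*0 = 0)
L(g, C) = -C - 9*g
L(S, 10)² = (-1*10 - 9*0)² = (-10 + 0)² = (-10)² = 100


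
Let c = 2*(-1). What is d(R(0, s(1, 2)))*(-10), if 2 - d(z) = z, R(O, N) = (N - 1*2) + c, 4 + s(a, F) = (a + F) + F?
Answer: -50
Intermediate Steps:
s(a, F) = -4 + a + 2*F (s(a, F) = -4 + ((a + F) + F) = -4 + ((F + a) + F) = -4 + (a + 2*F) = -4 + a + 2*F)
c = -2
R(O, N) = -4 + N (R(O, N) = (N - 1*2) - 2 = (N - 2) - 2 = (-2 + N) - 2 = -4 + N)
d(z) = 2 - z
d(R(0, s(1, 2)))*(-10) = (2 - (-4 + (-4 + 1 + 2*2)))*(-10) = (2 - (-4 + (-4 + 1 + 4)))*(-10) = (2 - (-4 + 1))*(-10) = (2 - 1*(-3))*(-10) = (2 + 3)*(-10) = 5*(-10) = -50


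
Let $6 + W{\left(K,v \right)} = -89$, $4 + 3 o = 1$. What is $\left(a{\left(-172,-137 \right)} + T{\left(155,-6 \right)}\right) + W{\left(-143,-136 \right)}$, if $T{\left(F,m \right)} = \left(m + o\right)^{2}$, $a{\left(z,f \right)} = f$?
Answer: $-183$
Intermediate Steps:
$o = -1$ ($o = - \frac{4}{3} + \frac{1}{3} \cdot 1 = - \frac{4}{3} + \frac{1}{3} = -1$)
$W{\left(K,v \right)} = -95$ ($W{\left(K,v \right)} = -6 - 89 = -95$)
$T{\left(F,m \right)} = \left(-1 + m\right)^{2}$ ($T{\left(F,m \right)} = \left(m - 1\right)^{2} = \left(-1 + m\right)^{2}$)
$\left(a{\left(-172,-137 \right)} + T{\left(155,-6 \right)}\right) + W{\left(-143,-136 \right)} = \left(-137 + \left(-1 - 6\right)^{2}\right) - 95 = \left(-137 + \left(-7\right)^{2}\right) - 95 = \left(-137 + 49\right) - 95 = -88 - 95 = -183$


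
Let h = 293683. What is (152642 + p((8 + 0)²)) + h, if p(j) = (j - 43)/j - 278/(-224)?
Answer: 199954303/448 ≈ 4.4633e+5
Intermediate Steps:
p(j) = 139/112 + (-43 + j)/j (p(j) = (-43 + j)/j - 278*(-1/224) = (-43 + j)/j + 139/112 = 139/112 + (-43 + j)/j)
(152642 + p((8 + 0)²)) + h = (152642 + (251/112 - 43/(8 + 0)²)) + 293683 = (152642 + (251/112 - 43/(8²))) + 293683 = (152642 + (251/112 - 43/64)) + 293683 = (152642 + 703/448) + 293683 = 68384319/448 + 293683 = 199954303/448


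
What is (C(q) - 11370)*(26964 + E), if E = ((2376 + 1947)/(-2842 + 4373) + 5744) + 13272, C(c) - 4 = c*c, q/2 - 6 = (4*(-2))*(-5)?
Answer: -204299938106/1531 ≈ -1.3344e+8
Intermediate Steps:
q = 92 (q = 12 + 2*((4*(-2))*(-5)) = 12 + 2*(-8*(-5)) = 12 + 2*40 = 12 + 80 = 92)
C(c) = 4 + c**2 (C(c) = 4 + c*c = 4 + c**2)
E = 29117819/1531 (E = (4323/1531 + 5744) + 13272 = 8798387/1531 + 13272 = 29117819/1531 ≈ 19019.)
(C(q) - 11370)*(26964 + E) = ((4 + 92**2) - 11370)*(26964 + 29117819/1531) = ((4 + 8464) - 11370)*(70399703/1531) = (8468 - 11370)*(70399703/1531) = -2902*70399703/1531 = -204299938106/1531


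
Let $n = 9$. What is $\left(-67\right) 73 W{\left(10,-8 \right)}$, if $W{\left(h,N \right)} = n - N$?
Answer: $-83147$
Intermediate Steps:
$W{\left(h,N \right)} = 9 - N$
$\left(-67\right) 73 W{\left(10,-8 \right)} = \left(-67\right) 73 \left(9 - -8\right) = - 4891 \left(9 + 8\right) = \left(-4891\right) 17 = -83147$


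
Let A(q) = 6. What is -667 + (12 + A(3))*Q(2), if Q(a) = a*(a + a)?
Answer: -523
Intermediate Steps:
Q(a) = 2*a**2 (Q(a) = a*(2*a) = 2*a**2)
-667 + (12 + A(3))*Q(2) = -667 + (12 + 6)*(2*2**2) = -667 + 18*(2*4) = -667 + 18*8 = -667 + 144 = -523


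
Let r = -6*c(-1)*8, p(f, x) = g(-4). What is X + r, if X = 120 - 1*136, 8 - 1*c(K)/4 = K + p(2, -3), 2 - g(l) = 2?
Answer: -1744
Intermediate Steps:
g(l) = 0 (g(l) = 2 - 1*2 = 2 - 2 = 0)
p(f, x) = 0
c(K) = 32 - 4*K (c(K) = 32 - 4*(K + 0) = 32 - 4*K)
X = -16 (X = 120 - 136 = -16)
r = -1728 (r = -6*(32 - 4*(-1))*8 = -6*(32 + 4)*8 = -6*36*8 = -216*8 = -1728)
X + r = -16 - 1728 = -1744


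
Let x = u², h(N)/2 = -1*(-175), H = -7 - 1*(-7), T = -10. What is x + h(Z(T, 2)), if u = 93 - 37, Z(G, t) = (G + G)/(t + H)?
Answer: 3486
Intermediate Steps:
H = 0 (H = -7 + 7 = 0)
Z(G, t) = 2*G/t (Z(G, t) = (G + G)/(t + 0) = (2*G)/t = 2*G/t)
h(N) = 350 (h(N) = 2*(-1*(-175)) = 2*175 = 350)
u = 56
x = 3136 (x = 56² = 3136)
x + h(Z(T, 2)) = 3136 + 350 = 3486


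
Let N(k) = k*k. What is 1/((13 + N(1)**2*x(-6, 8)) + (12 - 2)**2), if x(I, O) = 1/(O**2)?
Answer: 64/7233 ≈ 0.0088483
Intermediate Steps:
N(k) = k**2
x(I, O) = O**(-2)
1/((13 + N(1)**2*x(-6, 8)) + (12 - 2)**2) = 1/((13 + (1**2)**2/8**2) + (12 - 2)**2) = 1/((13 + 1**2*(1/64)) + 10**2) = 1/((13 + 1*(1/64)) + 100) = 1/((13 + 1/64) + 100) = 1/(833/64 + 100) = 1/(7233/64) = 64/7233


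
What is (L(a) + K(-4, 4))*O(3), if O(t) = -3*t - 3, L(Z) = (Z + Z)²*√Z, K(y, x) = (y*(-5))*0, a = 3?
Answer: -432*√3 ≈ -748.25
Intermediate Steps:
K(y, x) = 0 (K(y, x) = -5*y*0 = 0)
L(Z) = 4*Z^(5/2) (L(Z) = (2*Z)²*√Z = (4*Z²)*√Z = 4*Z^(5/2))
O(t) = -3 - 3*t
(L(a) + K(-4, 4))*O(3) = (4*3^(5/2) + 0)*(-3 - 3*3) = (4*(9*√3) + 0)*(-3 - 9) = (36*√3 + 0)*(-12) = (36*√3)*(-12) = -432*√3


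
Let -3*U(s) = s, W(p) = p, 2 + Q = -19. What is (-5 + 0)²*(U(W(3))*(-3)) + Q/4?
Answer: 279/4 ≈ 69.750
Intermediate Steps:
Q = -21 (Q = -2 - 19 = -21)
U(s) = -s/3
(-5 + 0)²*(U(W(3))*(-3)) + Q/4 = (-5 + 0)²*(-⅓*3*(-3)) - 21/4 = (-5)²*(-1*(-3)) - 21*¼ = 25*3 - 21/4 = 75 - 21/4 = 279/4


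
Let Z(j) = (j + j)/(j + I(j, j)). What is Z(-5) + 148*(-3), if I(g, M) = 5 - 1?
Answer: -434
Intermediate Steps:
I(g, M) = 4
Z(j) = 2*j/(4 + j) (Z(j) = (j + j)/(j + 4) = (2*j)/(4 + j) = 2*j/(4 + j))
Z(-5) + 148*(-3) = 2*(-5)/(4 - 5) + 148*(-3) = 2*(-5)/(-1) - 444 = 2*(-5)*(-1) - 444 = 10 - 444 = -434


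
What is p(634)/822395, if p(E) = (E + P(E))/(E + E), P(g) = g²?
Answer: 127/328958 ≈ 0.00038607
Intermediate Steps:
p(E) = (E + E²)/(2*E) (p(E) = (E + E²)/(E + E) = (E + E²)/((2*E)) = (E + E²)*(1/(2*E)) = (E + E²)/(2*E))
p(634)/822395 = (½ + (½)*634)/822395 = (½ + 317)*(1/822395) = (635/2)*(1/822395) = 127/328958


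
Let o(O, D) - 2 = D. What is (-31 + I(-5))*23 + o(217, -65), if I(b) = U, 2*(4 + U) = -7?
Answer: -1897/2 ≈ -948.50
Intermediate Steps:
U = -15/2 (U = -4 + (½)*(-7) = -4 - 7/2 = -15/2 ≈ -7.5000)
o(O, D) = 2 + D
I(b) = -15/2
(-31 + I(-5))*23 + o(217, -65) = (-31 - 15/2)*23 + (2 - 65) = -77/2*23 - 63 = -1771/2 - 63 = -1897/2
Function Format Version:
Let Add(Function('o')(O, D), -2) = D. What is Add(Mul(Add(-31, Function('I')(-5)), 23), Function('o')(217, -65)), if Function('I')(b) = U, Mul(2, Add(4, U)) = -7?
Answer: Rational(-1897, 2) ≈ -948.50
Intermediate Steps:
U = Rational(-15, 2) (U = Add(-4, Mul(Rational(1, 2), -7)) = Add(-4, Rational(-7, 2)) = Rational(-15, 2) ≈ -7.5000)
Function('o')(O, D) = Add(2, D)
Function('I')(b) = Rational(-15, 2)
Add(Mul(Add(-31, Function('I')(-5)), 23), Function('o')(217, -65)) = Add(Mul(Add(-31, Rational(-15, 2)), 23), Add(2, -65)) = Add(Mul(Rational(-77, 2), 23), -63) = Add(Rational(-1771, 2), -63) = Rational(-1897, 2)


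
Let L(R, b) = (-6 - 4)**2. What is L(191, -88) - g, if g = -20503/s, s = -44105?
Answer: 4389997/44105 ≈ 99.535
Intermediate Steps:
L(R, b) = 100 (L(R, b) = (-10)**2 = 100)
g = 20503/44105 (g = -20503/(-44105) = -20503*(-1/44105) = 20503/44105 ≈ 0.46487)
L(191, -88) - g = 100 - 1*20503/44105 = 100 - 20503/44105 = 4389997/44105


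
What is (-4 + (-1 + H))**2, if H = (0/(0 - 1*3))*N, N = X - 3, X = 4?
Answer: 25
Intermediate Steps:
N = 1 (N = 4 - 3 = 1)
H = 0 (H = (0/(0 - 1*3))*1 = (0/(0 - 3))*1 = (0/(-3))*1 = (0*(-1/3))*1 = 0*1 = 0)
(-4 + (-1 + H))**2 = (-4 + (-1 + 0))**2 = (-4 - 1)**2 = (-5)**2 = 25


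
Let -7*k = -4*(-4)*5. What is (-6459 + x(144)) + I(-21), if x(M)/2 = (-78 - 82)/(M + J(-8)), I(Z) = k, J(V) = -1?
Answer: -6479139/1001 ≈ -6472.7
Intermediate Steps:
k = -80/7 (k = -(-4*(-4))*5/7 = -16*5/7 = -1/7*80 = -80/7 ≈ -11.429)
I(Z) = -80/7
x(M) = -320/(-1 + M) (x(M) = 2*((-78 - 82)/(M - 1)) = 2*(-160/(-1 + M)) = -320/(-1 + M))
(-6459 + x(144)) + I(-21) = (-6459 - 320/(-1 + 144)) - 80/7 = (-6459 - 320/143) - 80/7 = -923957/143 - 80/7 = -6479139/1001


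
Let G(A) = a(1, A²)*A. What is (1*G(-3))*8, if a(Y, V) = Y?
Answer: -24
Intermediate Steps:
G(A) = A (G(A) = 1*A = A)
(1*G(-3))*8 = (1*(-3))*8 = -3*8 = -24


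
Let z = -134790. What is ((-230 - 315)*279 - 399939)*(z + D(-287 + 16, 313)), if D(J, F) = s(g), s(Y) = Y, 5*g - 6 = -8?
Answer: 372017460288/5 ≈ 7.4404e+10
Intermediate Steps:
g = -⅖ (g = 6/5 + (⅕)*(-8) = 6/5 - 8/5 = -⅖ ≈ -0.40000)
D(J, F) = -⅖
((-230 - 315)*279 - 399939)*(z + D(-287 + 16, 313)) = ((-230 - 315)*279 - 399939)*(-134790 - ⅖) = (-545*279 - 399939)*(-673952/5) = (-152055 - 399939)*(-673952/5) = -551994*(-673952/5) = 372017460288/5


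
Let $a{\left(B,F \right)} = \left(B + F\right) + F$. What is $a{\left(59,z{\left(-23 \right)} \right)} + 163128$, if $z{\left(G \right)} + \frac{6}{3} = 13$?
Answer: $163209$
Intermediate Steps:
$z{\left(G \right)} = 11$ ($z{\left(G \right)} = -2 + 13 = 11$)
$a{\left(B,F \right)} = B + 2 F$
$a{\left(59,z{\left(-23 \right)} \right)} + 163128 = \left(59 + 2 \cdot 11\right) + 163128 = \left(59 + 22\right) + 163128 = 81 + 163128 = 163209$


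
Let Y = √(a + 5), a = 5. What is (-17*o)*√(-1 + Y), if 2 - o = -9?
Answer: -187*√(-1 + √10) ≈ -274.98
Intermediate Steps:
o = 11 (o = 2 - 1*(-9) = 2 + 9 = 11)
Y = √10 (Y = √(5 + 5) = √10 ≈ 3.1623)
(-17*o)*√(-1 + Y) = (-17*11)*√(-1 + √10) = -187*√(-1 + √10)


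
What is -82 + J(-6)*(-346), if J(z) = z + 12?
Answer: -2158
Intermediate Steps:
J(z) = 12 + z
-82 + J(-6)*(-346) = -82 + (12 - 6)*(-346) = -82 + 6*(-346) = -82 - 2076 = -2158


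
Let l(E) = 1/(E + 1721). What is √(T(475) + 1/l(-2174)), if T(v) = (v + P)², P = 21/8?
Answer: √14571049/8 ≈ 477.15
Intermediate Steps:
P = 21/8 (P = 21*(⅛) = 21/8 ≈ 2.6250)
T(v) = (21/8 + v)² (T(v) = (v + 21/8)² = (21/8 + v)²)
l(E) = 1/(1721 + E)
√(T(475) + 1/l(-2174)) = √((21 + 8*475)²/64 + 1/(1/(1721 - 2174))) = √((21 + 3800)²/64 + 1/(1/(-453))) = √((1/64)*3821² + 1/(-1/453)) = √((1/64)*14600041 - 453) = √(14600041/64 - 453) = √(14571049/64) = √14571049/8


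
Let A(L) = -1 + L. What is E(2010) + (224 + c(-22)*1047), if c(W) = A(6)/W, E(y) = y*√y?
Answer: -307/22 + 2010*√2010 ≈ 90100.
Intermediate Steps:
E(y) = y^(3/2)
c(W) = 5/W (c(W) = (-1 + 6)/W = 5/W)
E(2010) + (224 + c(-22)*1047) = 2010^(3/2) + (224 + (5/(-22))*1047) = 2010*√2010 + (224 + (5*(-1/22))*1047) = 2010*√2010 + (224 - 5/22*1047) = 2010*√2010 + (224 - 5235/22) = 2010*√2010 - 307/22 = -307/22 + 2010*√2010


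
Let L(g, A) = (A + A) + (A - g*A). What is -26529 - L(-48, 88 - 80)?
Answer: -26937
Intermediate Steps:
L(g, A) = 3*A - A*g (L(g, A) = 2*A + (A - A*g) = 3*A - A*g)
-26529 - L(-48, 88 - 80) = -26529 - (88 - 80)*(3 - 1*(-48)) = -26529 - 8*(3 + 48) = -26529 - 8*51 = -26529 - 1*408 = -26529 - 408 = -26937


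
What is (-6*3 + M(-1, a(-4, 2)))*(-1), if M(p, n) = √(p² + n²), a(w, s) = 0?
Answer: 17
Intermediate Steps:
M(p, n) = √(n² + p²)
(-6*3 + M(-1, a(-4, 2)))*(-1) = (-6*3 + √(0² + (-1)²))*(-1) = (-18 + √(0 + 1))*(-1) = (-18 + √1)*(-1) = (-18 + 1)*(-1) = -17*(-1) = 17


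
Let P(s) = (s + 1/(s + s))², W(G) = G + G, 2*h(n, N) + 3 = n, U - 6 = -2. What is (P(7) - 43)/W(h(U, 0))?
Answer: 1373/196 ≈ 7.0051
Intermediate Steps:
U = 4 (U = 6 - 2 = 4)
h(n, N) = -3/2 + n/2
W(G) = 2*G
P(s) = (s + 1/(2*s))²
(P(7) - 43)/W(h(U, 0)) = ((¼)*(1 + 2*7²)²/7² - 43)/((2*(-3/2 + (½)*4))) = ((¼)*(1/49)*(1 + 2*49)² - 43)/((2*(-3/2 + 2))) = ((¼)*(1/49)*(1 + 98)² - 43)/((2*(½))) = ((¼)*(1/49)*99² - 43)/1 = 1*((¼)*(1/49)*9801 - 43) = 1*(9801/196 - 43) = 1*(1373/196) = 1373/196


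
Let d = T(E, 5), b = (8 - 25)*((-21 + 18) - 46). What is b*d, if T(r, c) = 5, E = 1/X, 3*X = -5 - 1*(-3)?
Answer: 4165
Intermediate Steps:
X = -⅔ (X = (-5 - 1*(-3))/3 = (-5 + 3)/3 = (⅓)*(-2) = -⅔ ≈ -0.66667)
E = -3/2 (E = 1/(-⅔) = -3/2 ≈ -1.5000)
b = 833 (b = -17*(-3 - 46) = -17*(-49) = 833)
d = 5
b*d = 833*5 = 4165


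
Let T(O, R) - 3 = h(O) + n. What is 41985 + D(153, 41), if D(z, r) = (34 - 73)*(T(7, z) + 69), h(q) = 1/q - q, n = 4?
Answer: 275019/7 ≈ 39288.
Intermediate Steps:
h(q) = 1/q - q
T(O, R) = 7 + 1/O - O (T(O, R) = 3 + ((1/O - O) + 4) = 3 + (4 + 1/O - O) = 7 + 1/O - O)
D(z, r) = -18876/7 (D(z, r) = (34 - 73)*((7 + 1/7 - 1*7) + 69) = -39*((7 + ⅐ - 7) + 69) = -39*(⅐ + 69) = -39*484/7 = -18876/7)
41985 + D(153, 41) = 41985 - 18876/7 = 275019/7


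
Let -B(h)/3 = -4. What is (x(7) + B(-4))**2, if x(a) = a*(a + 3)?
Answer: 6724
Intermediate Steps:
B(h) = 12 (B(h) = -3*(-4) = 12)
x(a) = a*(3 + a)
(x(7) + B(-4))**2 = (7*(3 + 7) + 12)**2 = (7*10 + 12)**2 = (70 + 12)**2 = 82**2 = 6724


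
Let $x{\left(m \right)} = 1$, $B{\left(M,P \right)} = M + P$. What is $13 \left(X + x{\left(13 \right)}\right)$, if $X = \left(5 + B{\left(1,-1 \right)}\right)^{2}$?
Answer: $338$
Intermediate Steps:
$X = 25$ ($X = \left(5 + \left(1 - 1\right)\right)^{2} = \left(5 + 0\right)^{2} = 5^{2} = 25$)
$13 \left(X + x{\left(13 \right)}\right) = 13 \left(25 + 1\right) = 13 \cdot 26 = 338$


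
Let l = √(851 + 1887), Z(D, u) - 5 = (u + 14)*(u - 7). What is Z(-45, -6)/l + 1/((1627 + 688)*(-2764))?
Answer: -1/6398660 - 99*√2/74 ≈ -1.8920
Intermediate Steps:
Z(D, u) = 5 + (-7 + u)*(14 + u) (Z(D, u) = 5 + (u + 14)*(u - 7) = 5 + (14 + u)*(-7 + u) = 5 + (-7 + u)*(14 + u))
l = 37*√2 (l = √2738 = 37*√2 ≈ 52.326)
Z(-45, -6)/l + 1/((1627 + 688)*(-2764)) = (-93 + (-6)² + 7*(-6))/((37*√2)) + 1/((1627 + 688)*(-2764)) = (-93 + 36 - 42)*(√2/74) - 1/2764/2315 = -99*√2/74 + (1/2315)*(-1/2764) = -99*√2/74 - 1/6398660 = -1/6398660 - 99*√2/74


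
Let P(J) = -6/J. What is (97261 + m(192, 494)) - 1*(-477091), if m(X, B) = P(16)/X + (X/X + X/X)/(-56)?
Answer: 2058477433/3584 ≈ 5.7435e+5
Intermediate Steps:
m(X, B) = -1/28 - 3/(8*X) (m(X, B) = (-6/16)/X + (X/X + X/X)/(-56) = (-6*1/16)/X + (1 + 1)*(-1/56) = -3/(8*X) + 2*(-1/56) = -3/(8*X) - 1/28 = -1/28 - 3/(8*X))
(97261 + m(192, 494)) - 1*(-477091) = (97261 + (1/56)*(-21 - 2*192)/192) - 1*(-477091) = (97261 + (1/56)*(1/192)*(-21 - 384)) + 477091 = (97261 + (1/56)*(1/192)*(-405)) + 477091 = (97261 - 135/3584) + 477091 = 348583289/3584 + 477091 = 2058477433/3584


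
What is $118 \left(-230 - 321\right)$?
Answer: $-65018$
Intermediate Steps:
$118 \left(-230 - 321\right) = 118 \left(-551\right) = -65018$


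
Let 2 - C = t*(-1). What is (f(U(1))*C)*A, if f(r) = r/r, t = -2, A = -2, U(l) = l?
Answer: 0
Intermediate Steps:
f(r) = 1
C = 0 (C = 2 - (-2)*(-1) = 2 - 1*2 = 2 - 2 = 0)
(f(U(1))*C)*A = (1*0)*(-2) = 0*(-2) = 0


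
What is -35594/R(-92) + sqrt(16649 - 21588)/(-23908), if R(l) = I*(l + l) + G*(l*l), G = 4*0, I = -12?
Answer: -17797/1104 - I*sqrt(4939)/23908 ≈ -16.12 - 0.0029395*I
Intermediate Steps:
G = 0
R(l) = -24*l (R(l) = -12*(l + l) + 0*(l*l) = -24*l + 0*l**2 = -24*l + 0 = -24*l)
-35594/R(-92) + sqrt(16649 - 21588)/(-23908) = -35594/((-24*(-92))) + sqrt(16649 - 21588)/(-23908) = -35594/2208 + sqrt(-4939)*(-1/23908) = -35594*1/2208 + (I*sqrt(4939))*(-1/23908) = -17797/1104 - I*sqrt(4939)/23908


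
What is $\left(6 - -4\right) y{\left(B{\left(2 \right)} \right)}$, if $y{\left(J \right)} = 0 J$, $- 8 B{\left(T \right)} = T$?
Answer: $0$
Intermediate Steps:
$B{\left(T \right)} = - \frac{T}{8}$
$y{\left(J \right)} = 0$
$\left(6 - -4\right) y{\left(B{\left(2 \right)} \right)} = \left(6 - -4\right) 0 = \left(6 + 4\right) 0 = 10 \cdot 0 = 0$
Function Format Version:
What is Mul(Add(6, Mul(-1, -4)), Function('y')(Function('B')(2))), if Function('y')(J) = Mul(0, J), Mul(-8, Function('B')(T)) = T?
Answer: 0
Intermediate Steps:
Function('B')(T) = Mul(Rational(-1, 8), T)
Function('y')(J) = 0
Mul(Add(6, Mul(-1, -4)), Function('y')(Function('B')(2))) = Mul(Add(6, Mul(-1, -4)), 0) = Mul(Add(6, 4), 0) = Mul(10, 0) = 0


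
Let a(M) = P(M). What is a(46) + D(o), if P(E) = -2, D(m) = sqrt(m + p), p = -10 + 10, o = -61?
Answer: -2 + I*sqrt(61) ≈ -2.0 + 7.8102*I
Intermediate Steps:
p = 0
D(m) = sqrt(m) (D(m) = sqrt(m + 0) = sqrt(m))
a(M) = -2
a(46) + D(o) = -2 + sqrt(-61) = -2 + I*sqrt(61)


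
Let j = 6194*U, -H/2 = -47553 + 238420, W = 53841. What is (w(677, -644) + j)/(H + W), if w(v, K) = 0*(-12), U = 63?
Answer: -390222/327893 ≈ -1.1901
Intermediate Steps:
w(v, K) = 0
H = -381734 (H = -2*(-47553 + 238420) = -2*190867 = -381734)
j = 390222 (j = 6194*63 = 390222)
(w(677, -644) + j)/(H + W) = (0 + 390222)/(-381734 + 53841) = 390222/(-327893) = 390222*(-1/327893) = -390222/327893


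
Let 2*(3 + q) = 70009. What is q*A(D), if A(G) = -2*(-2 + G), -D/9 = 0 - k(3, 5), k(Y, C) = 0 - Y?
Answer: 2030087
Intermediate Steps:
q = 70003/2 (q = -3 + (½)*70009 = -3 + 70009/2 = 70003/2 ≈ 35002.)
k(Y, C) = -Y
D = -27 (D = -9*(0 - (-1)*3) = -9*(0 - 1*(-3)) = -9*(0 + 3) = -9*3 = -27)
A(G) = 4 - 2*G
q*A(D) = 70003*(4 - 2*(-27))/2 = 70003*(4 + 54)/2 = (70003/2)*58 = 2030087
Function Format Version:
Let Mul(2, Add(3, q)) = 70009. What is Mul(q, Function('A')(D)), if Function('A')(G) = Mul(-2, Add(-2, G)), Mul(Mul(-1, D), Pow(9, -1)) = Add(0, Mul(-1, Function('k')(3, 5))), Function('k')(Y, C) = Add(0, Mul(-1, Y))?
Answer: 2030087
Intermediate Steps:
q = Rational(70003, 2) (q = Add(-3, Mul(Rational(1, 2), 70009)) = Add(-3, Rational(70009, 2)) = Rational(70003, 2) ≈ 35002.)
Function('k')(Y, C) = Mul(-1, Y)
D = -27 (D = Mul(-9, Add(0, Mul(-1, Mul(-1, 3)))) = Mul(-9, Add(0, Mul(-1, -3))) = Mul(-9, Add(0, 3)) = Mul(-9, 3) = -27)
Function('A')(G) = Add(4, Mul(-2, G))
Mul(q, Function('A')(D)) = Mul(Rational(70003, 2), Add(4, Mul(-2, -27))) = Mul(Rational(70003, 2), Add(4, 54)) = Mul(Rational(70003, 2), 58) = 2030087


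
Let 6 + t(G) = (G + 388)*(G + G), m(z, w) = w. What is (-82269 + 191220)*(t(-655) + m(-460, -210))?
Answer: 38084257854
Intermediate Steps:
t(G) = -6 + 2*G*(388 + G) (t(G) = -6 + (G + 388)*(G + G) = -6 + (388 + G)*(2*G) = -6 + 2*G*(388 + G))
(-82269 + 191220)*(t(-655) + m(-460, -210)) = (-82269 + 191220)*((-6 + 2*(-655)**2 + 776*(-655)) - 210) = 108951*((-6 + 2*429025 - 508280) - 210) = 108951*((-6 + 858050 - 508280) - 210) = 108951*(349764 - 210) = 108951*349554 = 38084257854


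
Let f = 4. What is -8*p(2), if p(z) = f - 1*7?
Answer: 24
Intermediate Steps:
p(z) = -3 (p(z) = 4 - 1*7 = 4 - 7 = -3)
-8*p(2) = -8*(-3) = 24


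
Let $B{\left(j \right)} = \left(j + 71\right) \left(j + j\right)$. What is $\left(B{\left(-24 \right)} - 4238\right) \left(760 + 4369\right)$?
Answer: $-33307726$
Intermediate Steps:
$B{\left(j \right)} = 2 j \left(71 + j\right)$ ($B{\left(j \right)} = \left(71 + j\right) 2 j = 2 j \left(71 + j\right)$)
$\left(B{\left(-24 \right)} - 4238\right) \left(760 + 4369\right) = \left(2 \left(-24\right) \left(71 - 24\right) - 4238\right) \left(760 + 4369\right) = \left(2 \left(-24\right) 47 - 4238\right) 5129 = \left(-2256 - 4238\right) 5129 = \left(-6494\right) 5129 = -33307726$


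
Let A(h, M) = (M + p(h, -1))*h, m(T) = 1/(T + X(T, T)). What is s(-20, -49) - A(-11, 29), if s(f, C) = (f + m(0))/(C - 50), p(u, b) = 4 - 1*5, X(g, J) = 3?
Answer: 91535/297 ≈ 308.20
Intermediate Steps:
p(u, b) = -1 (p(u, b) = 4 - 5 = -1)
m(T) = 1/(3 + T) (m(T) = 1/(T + 3) = 1/(3 + T))
s(f, C) = (⅓ + f)/(-50 + C) (s(f, C) = (f + 1/(3 + 0))/(C - 50) = (f + 1/3)/(-50 + C) = (f + ⅓)/(-50 + C) = (⅓ + f)/(-50 + C))
A(h, M) = h*(-1 + M) (A(h, M) = (M - 1)*h = (-1 + M)*h = h*(-1 + M))
s(-20, -49) - A(-11, 29) = (⅓ - 20)/(-50 - 49) - (-11)*(-1 + 29) = -59/3/(-99) - (-11)*28 = -1/99*(-59/3) - 1*(-308) = 59/297 + 308 = 91535/297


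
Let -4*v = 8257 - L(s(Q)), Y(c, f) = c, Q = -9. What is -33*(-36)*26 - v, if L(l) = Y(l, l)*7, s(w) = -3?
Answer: 65915/2 ≈ 32958.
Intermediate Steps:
L(l) = 7*l (L(l) = l*7 = 7*l)
v = -4139/2 (v = -(8257 - 7*(-3))/4 = -(8257 - 1*(-21))/4 = -(8257 + 21)/4 = -1/4*8278 = -4139/2 ≈ -2069.5)
-33*(-36)*26 - v = -33*(-36)*26 - 1*(-4139/2) = 1188*26 + 4139/2 = 30888 + 4139/2 = 65915/2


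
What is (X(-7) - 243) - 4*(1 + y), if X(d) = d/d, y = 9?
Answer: -282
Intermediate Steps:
X(d) = 1
(X(-7) - 243) - 4*(1 + y) = (1 - 243) - 4*(1 + 9) = -242 - 4*10 = -242 - 40 = -282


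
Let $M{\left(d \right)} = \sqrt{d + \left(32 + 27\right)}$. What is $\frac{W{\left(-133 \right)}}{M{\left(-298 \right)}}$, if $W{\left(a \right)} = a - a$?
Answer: $0$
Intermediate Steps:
$M{\left(d \right)} = \sqrt{59 + d}$ ($M{\left(d \right)} = \sqrt{d + 59} = \sqrt{59 + d}$)
$W{\left(a \right)} = 0$
$\frac{W{\left(-133 \right)}}{M{\left(-298 \right)}} = \frac{0}{\sqrt{59 - 298}} = \frac{0}{\sqrt{-239}} = \frac{0}{i \sqrt{239}} = 0 \left(- \frac{i \sqrt{239}}{239}\right) = 0$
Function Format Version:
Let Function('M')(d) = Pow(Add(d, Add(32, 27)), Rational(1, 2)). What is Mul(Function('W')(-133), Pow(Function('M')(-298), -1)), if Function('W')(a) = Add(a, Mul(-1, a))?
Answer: 0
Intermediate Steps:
Function('M')(d) = Pow(Add(59, d), Rational(1, 2)) (Function('M')(d) = Pow(Add(d, 59), Rational(1, 2)) = Pow(Add(59, d), Rational(1, 2)))
Function('W')(a) = 0
Mul(Function('W')(-133), Pow(Function('M')(-298), -1)) = Mul(0, Pow(Pow(Add(59, -298), Rational(1, 2)), -1)) = Mul(0, Pow(Pow(-239, Rational(1, 2)), -1)) = Mul(0, Pow(Mul(I, Pow(239, Rational(1, 2))), -1)) = Mul(0, Mul(Rational(-1, 239), I, Pow(239, Rational(1, 2)))) = 0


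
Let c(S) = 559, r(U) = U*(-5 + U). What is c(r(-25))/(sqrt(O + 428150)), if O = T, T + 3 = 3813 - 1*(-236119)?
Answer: 559*sqrt(74231)/222693 ≈ 0.68391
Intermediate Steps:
T = 239929 (T = -3 + (3813 - 1*(-236119)) = -3 + (3813 + 236119) = -3 + 239932 = 239929)
O = 239929
c(r(-25))/(sqrt(O + 428150)) = 559/(sqrt(239929 + 428150)) = 559/(sqrt(668079)) = 559/((3*sqrt(74231))) = 559*(sqrt(74231)/222693) = 559*sqrt(74231)/222693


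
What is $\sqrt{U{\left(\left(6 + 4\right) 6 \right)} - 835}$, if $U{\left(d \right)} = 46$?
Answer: $i \sqrt{789} \approx 28.089 i$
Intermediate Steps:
$\sqrt{U{\left(\left(6 + 4\right) 6 \right)} - 835} = \sqrt{46 - 835} = \sqrt{-789} = i \sqrt{789}$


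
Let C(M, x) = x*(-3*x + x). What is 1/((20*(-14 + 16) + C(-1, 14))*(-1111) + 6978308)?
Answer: 1/7369380 ≈ 1.3570e-7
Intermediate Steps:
C(M, x) = -2*x² (C(M, x) = x*(-2*x) = -2*x²)
1/((20*(-14 + 16) + C(-1, 14))*(-1111) + 6978308) = 1/((20*(-14 + 16) - 2*14²)*(-1111) + 6978308) = 1/((20*2 - 2*196)*(-1111) + 6978308) = 1/((40 - 392)*(-1111) + 6978308) = 1/(-352*(-1111) + 6978308) = 1/(391072 + 6978308) = 1/7369380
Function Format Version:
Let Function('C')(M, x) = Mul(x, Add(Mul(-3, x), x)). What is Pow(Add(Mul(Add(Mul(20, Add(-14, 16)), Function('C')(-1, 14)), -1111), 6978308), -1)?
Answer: Rational(1, 7369380) ≈ 1.3570e-7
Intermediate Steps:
Function('C')(M, x) = Mul(-2, Pow(x, 2)) (Function('C')(M, x) = Mul(x, Mul(-2, x)) = Mul(-2, Pow(x, 2)))
Pow(Add(Mul(Add(Mul(20, Add(-14, 16)), Function('C')(-1, 14)), -1111), 6978308), -1) = Pow(Add(Mul(Add(Mul(20, Add(-14, 16)), Mul(-2, Pow(14, 2))), -1111), 6978308), -1) = Pow(Add(Mul(Add(Mul(20, 2), Mul(-2, 196)), -1111), 6978308), -1) = Pow(Add(Mul(Add(40, -392), -1111), 6978308), -1) = Pow(Add(Mul(-352, -1111), 6978308), -1) = Pow(Add(391072, 6978308), -1) = Pow(7369380, -1) = Rational(1, 7369380)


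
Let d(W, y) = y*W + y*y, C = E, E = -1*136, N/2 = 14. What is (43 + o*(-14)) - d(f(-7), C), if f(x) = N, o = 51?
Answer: -15359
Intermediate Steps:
N = 28 (N = 2*14 = 28)
E = -136
f(x) = 28
C = -136
d(W, y) = y² + W*y (d(W, y) = W*y + y² = y² + W*y)
(43 + o*(-14)) - d(f(-7), C) = (43 + 51*(-14)) - (-136)*(28 - 136) = (43 - 714) - (-136)*(-108) = -671 - 1*14688 = -671 - 14688 = -15359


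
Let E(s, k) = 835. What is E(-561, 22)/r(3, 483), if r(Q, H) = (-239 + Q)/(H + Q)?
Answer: -202905/118 ≈ -1719.5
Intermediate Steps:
r(Q, H) = (-239 + Q)/(H + Q)
E(-561, 22)/r(3, 483) = 835/(((-239 + 3)/(483 + 3))) = 835/((-236/486)) = 835/(((1/486)*(-236))) = 835/(-118/243) = 835*(-243/118) = -202905/118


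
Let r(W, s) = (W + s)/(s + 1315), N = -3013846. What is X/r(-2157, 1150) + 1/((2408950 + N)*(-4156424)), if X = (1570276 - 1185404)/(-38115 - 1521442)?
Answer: 2385249408439203323819/3948492154370053053696 ≈ 0.60409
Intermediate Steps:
r(W, s) = (W + s)/(1315 + s)
X = -384872/1559557 (X = 384872/(-1559557) = 384872*(-1/1559557) = -384872/1559557 ≈ -0.24678)
X/r(-2157, 1150) + 1/((2408950 + N)*(-4156424)) = -384872*(1315 + 1150)/(-2157 + 1150)/1559557 + 1/((2408950 - 3013846)*(-4156424)) = -384872/(1559557*(-1007/2465)) - 1/4156424/(-604896) = -384872/(1559557*((1/2465)*(-1007))) - 1/604896*(-1/4156424) = -384872/(1559557*(-1007/2465)) + 1/2514204251904 = -384872/1559557*(-2465/1007) + 1/2514204251904 = 948709480/1570473899 + 1/2514204251904 = 2385249408439203323819/3948492154370053053696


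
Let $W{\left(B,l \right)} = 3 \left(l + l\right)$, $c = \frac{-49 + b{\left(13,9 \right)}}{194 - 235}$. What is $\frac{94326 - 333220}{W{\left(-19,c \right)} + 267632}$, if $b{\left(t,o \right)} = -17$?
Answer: $- \frac{4897327}{5486654} \approx -0.89259$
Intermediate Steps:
$c = \frac{66}{41}$ ($c = \frac{-49 - 17}{194 - 235} = - \frac{66}{-41} = \left(-66\right) \left(- \frac{1}{41}\right) = \frac{66}{41} \approx 1.6098$)
$W{\left(B,l \right)} = 6 l$ ($W{\left(B,l \right)} = 3 \cdot 2 l = 6 l$)
$\frac{94326 - 333220}{W{\left(-19,c \right)} + 267632} = \frac{94326 - 333220}{6 \cdot \frac{66}{41} + 267632} = - \frac{238894}{\frac{396}{41} + 267632} = - \frac{238894}{\frac{10973308}{41}} = \left(-238894\right) \frac{41}{10973308} = - \frac{4897327}{5486654}$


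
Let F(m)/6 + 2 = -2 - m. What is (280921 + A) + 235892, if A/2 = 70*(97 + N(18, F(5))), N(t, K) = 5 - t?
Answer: 528573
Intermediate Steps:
F(m) = -24 - 6*m (F(m) = -12 + 6*(-2 - m) = -12 + (-12 - 6*m) = -24 - 6*m)
A = 11760 (A = 2*(70*(97 + (5 - 1*18))) = 2*(70*(97 + (5 - 18))) = 2*(70*(97 - 13)) = 2*(70*84) = 2*5880 = 11760)
(280921 + A) + 235892 = (280921 + 11760) + 235892 = 292681 + 235892 = 528573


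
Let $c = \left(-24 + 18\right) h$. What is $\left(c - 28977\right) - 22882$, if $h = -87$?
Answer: $-51337$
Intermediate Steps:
$c = 522$ ($c = \left(-24 + 18\right) \left(-87\right) = \left(-6\right) \left(-87\right) = 522$)
$\left(c - 28977\right) - 22882 = \left(522 - 28977\right) - 22882 = -28455 - 22882 = -51337$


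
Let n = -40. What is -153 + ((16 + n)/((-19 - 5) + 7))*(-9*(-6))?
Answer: -1305/17 ≈ -76.765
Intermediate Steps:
-153 + ((16 + n)/((-19 - 5) + 7))*(-9*(-6)) = -153 + ((16 - 40)/((-19 - 5) + 7))*(-9*(-6)) = -153 - 24/(-24 + 7)*54 = -153 - 24/(-17)*54 = -153 - 24*(-1/17)*54 = -153 + (24/17)*54 = -153 + 1296/17 = -1305/17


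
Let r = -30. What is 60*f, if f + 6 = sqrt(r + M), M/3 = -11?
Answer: -360 + 180*I*sqrt(7) ≈ -360.0 + 476.24*I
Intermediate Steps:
M = -33 (M = 3*(-11) = -33)
f = -6 + 3*I*sqrt(7) (f = -6 + sqrt(-30 - 33) = -6 + sqrt(-63) = -6 + 3*I*sqrt(7) ≈ -6.0 + 7.9373*I)
60*f = 60*(-6 + 3*I*sqrt(7)) = -360 + 180*I*sqrt(7)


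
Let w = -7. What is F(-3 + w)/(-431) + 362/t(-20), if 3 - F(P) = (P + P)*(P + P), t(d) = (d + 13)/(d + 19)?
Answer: 158801/3017 ≈ 52.635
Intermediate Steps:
t(d) = (13 + d)/(19 + d)
F(P) = 3 - 4*P² (F(P) = 3 - (P + P)*(P + P) = 3 - 2*P*2*P = 3 - 4*P²)
F(-3 + w)/(-431) + 362/t(-20) = (3 - 4*(-3 - 7)²)/(-431) + 362/(((13 - 20)/(19 - 20))) = (3 - 4*(-10)²)*(-1/431) + 362/((-7/(-1))) = (3 - 4*100)*(-1/431) + 362/((-1*(-7))) = (3 - 400)*(-1/431) + 362/7 = -397*(-1/431) + 362*(⅐) = 397/431 + 362/7 = 158801/3017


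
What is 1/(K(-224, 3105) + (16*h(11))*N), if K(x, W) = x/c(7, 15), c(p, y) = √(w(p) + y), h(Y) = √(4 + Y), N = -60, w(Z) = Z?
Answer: -11/(112*√22 + 10560*√15) ≈ -0.00026555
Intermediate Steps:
c(p, y) = √(p + y)
K(x, W) = x*√22/22 (K(x, W) = x/(√(7 + 15)) = x/(√22) = x*(√22/22) = x*√22/22)
1/(K(-224, 3105) + (16*h(11))*N) = 1/((1/22)*(-224)*√22 + (16*√(4 + 11))*(-60)) = 1/(-112*√22/11 + (16*√15)*(-60)) = 1/(-112*√22/11 - 960*√15) = 1/(-960*√15 - 112*√22/11)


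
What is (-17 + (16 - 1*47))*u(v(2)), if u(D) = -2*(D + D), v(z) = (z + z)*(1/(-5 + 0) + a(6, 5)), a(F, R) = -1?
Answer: -4608/5 ≈ -921.60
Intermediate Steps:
v(z) = -12*z/5 (v(z) = (z + z)*(1/(-5 + 0) - 1) = (2*z)*(1/(-5) - 1) = (2*z)*(-⅕ - 1) = (2*z)*(-6/5) = -12*z/5)
u(D) = -4*D
(-17 + (16 - 1*47))*u(v(2)) = (-17 + (16 - 1*47))*(-(-48)*2/5) = (-17 + (16 - 47))*(-4*(-24/5)) = (-17 - 31)*(96/5) = -48*96/5 = -4608/5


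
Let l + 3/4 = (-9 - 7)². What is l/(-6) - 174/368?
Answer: -2968/69 ≈ -43.014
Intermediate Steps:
l = 1021/4 (l = -¾ + (-9 - 7)² = -¾ + (-16)² = -¾ + 256 = 1021/4 ≈ 255.25)
l/(-6) - 174/368 = (1021/4)/(-6) - 174/368 = (1021/4)*(-⅙) - 174*1/368 = -1021/24 - 87/184 = -2968/69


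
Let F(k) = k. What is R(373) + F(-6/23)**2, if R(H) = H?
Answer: 197353/529 ≈ 373.07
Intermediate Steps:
R(373) + F(-6/23)**2 = 373 + (-6/23)**2 = 373 + 36/529 = 197353/529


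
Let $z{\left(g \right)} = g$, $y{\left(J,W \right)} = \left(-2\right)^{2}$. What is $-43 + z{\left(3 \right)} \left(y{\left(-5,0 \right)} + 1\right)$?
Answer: $-28$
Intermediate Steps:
$y{\left(J,W \right)} = 4$
$-43 + z{\left(3 \right)} \left(y{\left(-5,0 \right)} + 1\right) = -43 + 3 \left(4 + 1\right) = -43 + 3 \cdot 5 = -43 + 15 = -28$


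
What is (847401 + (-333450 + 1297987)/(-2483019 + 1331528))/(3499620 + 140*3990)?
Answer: 487886830177/2336501903010 ≈ 0.20881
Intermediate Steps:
(847401 + (-333450 + 1297987)/(-2483019 + 1331528))/(3499620 + 140*3990) = (847401 + 964537/(-1151491))/(3499620 + 558600) = (847401 + 964537*(-1/1151491))/4058220 = (847401 - 964537/1151491)*(1/4058220) = (975773660354/1151491)*(1/4058220) = 487886830177/2336501903010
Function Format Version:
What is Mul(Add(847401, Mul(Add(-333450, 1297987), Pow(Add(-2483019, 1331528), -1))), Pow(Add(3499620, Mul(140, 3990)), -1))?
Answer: Rational(487886830177, 2336501903010) ≈ 0.20881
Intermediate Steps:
Mul(Add(847401, Mul(Add(-333450, 1297987), Pow(Add(-2483019, 1331528), -1))), Pow(Add(3499620, Mul(140, 3990)), -1)) = Mul(Add(847401, Mul(964537, Pow(-1151491, -1))), Pow(Add(3499620, 558600), -1)) = Mul(Add(847401, Mul(964537, Rational(-1, 1151491))), Pow(4058220, -1)) = Mul(Add(847401, Rational(-964537, 1151491)), Rational(1, 4058220)) = Mul(Rational(975773660354, 1151491), Rational(1, 4058220)) = Rational(487886830177, 2336501903010)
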